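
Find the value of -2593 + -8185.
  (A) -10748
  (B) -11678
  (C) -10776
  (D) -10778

-2593 + -8185 = -10778
D) -10778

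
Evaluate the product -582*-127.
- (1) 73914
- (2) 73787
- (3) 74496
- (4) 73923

-582 * -127 = 73914
1) 73914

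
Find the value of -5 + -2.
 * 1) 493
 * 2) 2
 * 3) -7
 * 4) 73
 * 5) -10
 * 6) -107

-5 + -2 = -7
3) -7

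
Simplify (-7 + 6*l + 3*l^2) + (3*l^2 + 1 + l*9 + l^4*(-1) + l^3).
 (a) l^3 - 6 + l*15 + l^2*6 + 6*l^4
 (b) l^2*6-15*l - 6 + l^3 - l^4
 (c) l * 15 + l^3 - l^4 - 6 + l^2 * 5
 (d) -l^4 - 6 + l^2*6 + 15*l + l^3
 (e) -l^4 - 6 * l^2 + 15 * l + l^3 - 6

Adding the polynomials and combining like terms:
(-7 + 6*l + 3*l^2) + (3*l^2 + 1 + l*9 + l^4*(-1) + l^3)
= -l^4 - 6 + l^2*6 + 15*l + l^3
d) -l^4 - 6 + l^2*6 + 15*l + l^3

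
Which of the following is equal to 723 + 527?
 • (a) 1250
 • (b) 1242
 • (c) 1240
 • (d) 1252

723 + 527 = 1250
a) 1250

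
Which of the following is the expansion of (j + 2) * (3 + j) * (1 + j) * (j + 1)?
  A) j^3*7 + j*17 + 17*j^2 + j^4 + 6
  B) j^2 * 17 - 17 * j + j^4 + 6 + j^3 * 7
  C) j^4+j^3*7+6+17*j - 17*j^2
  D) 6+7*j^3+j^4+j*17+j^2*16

Expanding (j + 2) * (3 + j) * (1 + j) * (j + 1):
= j^3*7 + j*17 + 17*j^2 + j^4 + 6
A) j^3*7 + j*17 + 17*j^2 + j^4 + 6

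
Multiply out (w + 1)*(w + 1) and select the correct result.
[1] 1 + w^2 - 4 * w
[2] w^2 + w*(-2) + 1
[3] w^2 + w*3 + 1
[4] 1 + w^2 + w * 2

Expanding (w + 1)*(w + 1):
= 1 + w^2 + w * 2
4) 1 + w^2 + w * 2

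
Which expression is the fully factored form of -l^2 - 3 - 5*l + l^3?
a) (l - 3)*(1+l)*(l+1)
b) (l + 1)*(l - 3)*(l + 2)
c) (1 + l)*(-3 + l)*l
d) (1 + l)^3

We need to factor -l^2 - 3 - 5*l + l^3.
The factored form is (l - 3)*(1+l)*(l+1).
a) (l - 3)*(1+l)*(l+1)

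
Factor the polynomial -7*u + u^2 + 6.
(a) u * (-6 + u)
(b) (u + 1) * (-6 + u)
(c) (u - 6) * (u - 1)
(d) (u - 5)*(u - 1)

We need to factor -7*u + u^2 + 6.
The factored form is (u - 6) * (u - 1).
c) (u - 6) * (u - 1)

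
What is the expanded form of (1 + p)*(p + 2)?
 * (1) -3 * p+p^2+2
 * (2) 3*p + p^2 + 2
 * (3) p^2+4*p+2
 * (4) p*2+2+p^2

Expanding (1 + p)*(p + 2):
= 3*p + p^2 + 2
2) 3*p + p^2 + 2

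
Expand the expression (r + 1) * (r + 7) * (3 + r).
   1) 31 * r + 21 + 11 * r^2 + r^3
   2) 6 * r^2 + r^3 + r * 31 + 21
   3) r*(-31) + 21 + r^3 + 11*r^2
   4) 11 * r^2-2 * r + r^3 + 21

Expanding (r + 1) * (r + 7) * (3 + r):
= 31 * r + 21 + 11 * r^2 + r^3
1) 31 * r + 21 + 11 * r^2 + r^3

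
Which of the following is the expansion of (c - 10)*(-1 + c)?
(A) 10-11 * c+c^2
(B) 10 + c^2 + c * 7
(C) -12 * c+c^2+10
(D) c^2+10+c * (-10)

Expanding (c - 10)*(-1 + c):
= 10-11 * c+c^2
A) 10-11 * c+c^2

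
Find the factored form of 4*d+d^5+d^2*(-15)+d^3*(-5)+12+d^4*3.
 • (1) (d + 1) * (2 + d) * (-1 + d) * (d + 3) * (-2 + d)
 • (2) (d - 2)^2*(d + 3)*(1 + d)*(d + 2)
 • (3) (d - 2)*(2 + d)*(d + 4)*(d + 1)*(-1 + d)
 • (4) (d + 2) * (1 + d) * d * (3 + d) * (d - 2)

We need to factor 4*d+d^5+d^2*(-15)+d^3*(-5)+12+d^4*3.
The factored form is (d + 1) * (2 + d) * (-1 + d) * (d + 3) * (-2 + d).
1) (d + 1) * (2 + d) * (-1 + d) * (d + 3) * (-2 + d)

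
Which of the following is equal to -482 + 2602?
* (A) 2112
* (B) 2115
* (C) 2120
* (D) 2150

-482 + 2602 = 2120
C) 2120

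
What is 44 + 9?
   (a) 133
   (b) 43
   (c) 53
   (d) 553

44 + 9 = 53
c) 53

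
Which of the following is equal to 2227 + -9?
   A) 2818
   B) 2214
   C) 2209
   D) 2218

2227 + -9 = 2218
D) 2218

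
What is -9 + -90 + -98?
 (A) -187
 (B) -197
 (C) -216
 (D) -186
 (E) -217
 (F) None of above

First: -9 + -90 = -99
Then: -99 + -98 = -197
B) -197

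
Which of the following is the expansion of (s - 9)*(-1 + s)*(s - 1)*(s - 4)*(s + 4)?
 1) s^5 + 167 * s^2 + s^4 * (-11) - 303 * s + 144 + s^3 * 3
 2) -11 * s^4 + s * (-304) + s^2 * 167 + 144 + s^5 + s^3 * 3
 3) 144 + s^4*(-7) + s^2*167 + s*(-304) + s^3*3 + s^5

Expanding (s - 9)*(-1 + s)*(s - 1)*(s - 4)*(s + 4):
= -11 * s^4 + s * (-304) + s^2 * 167 + 144 + s^5 + s^3 * 3
2) -11 * s^4 + s * (-304) + s^2 * 167 + 144 + s^5 + s^3 * 3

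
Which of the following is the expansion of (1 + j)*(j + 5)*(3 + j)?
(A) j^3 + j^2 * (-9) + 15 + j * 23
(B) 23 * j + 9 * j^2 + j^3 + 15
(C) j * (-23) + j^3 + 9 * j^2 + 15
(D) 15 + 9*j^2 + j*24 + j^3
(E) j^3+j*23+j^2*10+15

Expanding (1 + j)*(j + 5)*(3 + j):
= 23 * j + 9 * j^2 + j^3 + 15
B) 23 * j + 9 * j^2 + j^3 + 15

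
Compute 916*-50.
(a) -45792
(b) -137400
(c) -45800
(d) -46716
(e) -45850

916 * -50 = -45800
c) -45800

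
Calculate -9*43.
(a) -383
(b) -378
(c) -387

-9 * 43 = -387
c) -387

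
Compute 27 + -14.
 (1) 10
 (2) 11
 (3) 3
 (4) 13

27 + -14 = 13
4) 13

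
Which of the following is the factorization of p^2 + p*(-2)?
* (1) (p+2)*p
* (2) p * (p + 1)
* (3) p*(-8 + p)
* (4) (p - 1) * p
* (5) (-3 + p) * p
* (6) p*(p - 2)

We need to factor p^2 + p*(-2).
The factored form is p*(p - 2).
6) p*(p - 2)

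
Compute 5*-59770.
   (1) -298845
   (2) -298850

5 * -59770 = -298850
2) -298850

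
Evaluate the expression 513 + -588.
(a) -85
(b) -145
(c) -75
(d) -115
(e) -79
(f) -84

513 + -588 = -75
c) -75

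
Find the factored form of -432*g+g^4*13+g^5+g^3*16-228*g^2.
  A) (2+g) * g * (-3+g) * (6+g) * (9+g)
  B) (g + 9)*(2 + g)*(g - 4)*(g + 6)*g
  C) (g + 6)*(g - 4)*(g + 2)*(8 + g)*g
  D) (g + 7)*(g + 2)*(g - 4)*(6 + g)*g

We need to factor -432*g+g^4*13+g^5+g^3*16-228*g^2.
The factored form is (g + 9)*(2 + g)*(g - 4)*(g + 6)*g.
B) (g + 9)*(2 + g)*(g - 4)*(g + 6)*g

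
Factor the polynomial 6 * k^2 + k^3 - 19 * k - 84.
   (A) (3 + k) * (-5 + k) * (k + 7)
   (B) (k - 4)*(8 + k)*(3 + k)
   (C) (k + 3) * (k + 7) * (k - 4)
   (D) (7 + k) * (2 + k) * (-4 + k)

We need to factor 6 * k^2 + k^3 - 19 * k - 84.
The factored form is (k + 3) * (k + 7) * (k - 4).
C) (k + 3) * (k + 7) * (k - 4)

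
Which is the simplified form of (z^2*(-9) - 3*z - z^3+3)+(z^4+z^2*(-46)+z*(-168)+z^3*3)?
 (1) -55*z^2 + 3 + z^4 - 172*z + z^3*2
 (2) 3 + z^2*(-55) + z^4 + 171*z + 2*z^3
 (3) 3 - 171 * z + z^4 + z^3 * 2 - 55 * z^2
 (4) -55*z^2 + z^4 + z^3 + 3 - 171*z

Adding the polynomials and combining like terms:
(z^2*(-9) - 3*z - z^3 + 3) + (z^4 + z^2*(-46) + z*(-168) + z^3*3)
= 3 - 171 * z + z^4 + z^3 * 2 - 55 * z^2
3) 3 - 171 * z + z^4 + z^3 * 2 - 55 * z^2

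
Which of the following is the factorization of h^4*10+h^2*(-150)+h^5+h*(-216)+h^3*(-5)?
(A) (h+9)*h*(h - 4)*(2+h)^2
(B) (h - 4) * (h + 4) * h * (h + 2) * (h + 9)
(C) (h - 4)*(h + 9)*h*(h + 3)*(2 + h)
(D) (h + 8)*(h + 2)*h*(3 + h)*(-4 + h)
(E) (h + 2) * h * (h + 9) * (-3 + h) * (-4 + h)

We need to factor h^4*10+h^2*(-150)+h^5+h*(-216)+h^3*(-5).
The factored form is (h - 4)*(h + 9)*h*(h + 3)*(2 + h).
C) (h - 4)*(h + 9)*h*(h + 3)*(2 + h)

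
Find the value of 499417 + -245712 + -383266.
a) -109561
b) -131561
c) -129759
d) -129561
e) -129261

First: 499417 + -245712 = 253705
Then: 253705 + -383266 = -129561
d) -129561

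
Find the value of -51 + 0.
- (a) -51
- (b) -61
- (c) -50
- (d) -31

-51 + 0 = -51
a) -51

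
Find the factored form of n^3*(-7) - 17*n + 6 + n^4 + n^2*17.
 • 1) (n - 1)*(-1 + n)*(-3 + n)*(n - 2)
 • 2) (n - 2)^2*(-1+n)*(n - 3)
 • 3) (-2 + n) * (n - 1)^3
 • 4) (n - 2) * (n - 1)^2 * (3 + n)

We need to factor n^3*(-7) - 17*n + 6 + n^4 + n^2*17.
The factored form is (n - 1)*(-1 + n)*(-3 + n)*(n - 2).
1) (n - 1)*(-1 + n)*(-3 + n)*(n - 2)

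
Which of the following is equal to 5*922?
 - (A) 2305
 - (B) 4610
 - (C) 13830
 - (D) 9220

5 * 922 = 4610
B) 4610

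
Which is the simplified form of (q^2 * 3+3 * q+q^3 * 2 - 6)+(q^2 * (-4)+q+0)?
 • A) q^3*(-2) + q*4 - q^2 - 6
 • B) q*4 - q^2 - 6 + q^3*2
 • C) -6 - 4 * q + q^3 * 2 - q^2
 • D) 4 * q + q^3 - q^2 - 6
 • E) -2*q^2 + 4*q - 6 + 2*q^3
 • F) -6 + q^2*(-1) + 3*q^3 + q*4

Adding the polynomials and combining like terms:
(q^2*3 + 3*q + q^3*2 - 6) + (q^2*(-4) + q + 0)
= q*4 - q^2 - 6 + q^3*2
B) q*4 - q^2 - 6 + q^3*2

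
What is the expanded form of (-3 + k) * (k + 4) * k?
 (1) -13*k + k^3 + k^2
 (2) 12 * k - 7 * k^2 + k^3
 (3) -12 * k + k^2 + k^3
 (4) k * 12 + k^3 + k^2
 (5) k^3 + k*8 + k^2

Expanding (-3 + k) * (k + 4) * k:
= -12 * k + k^2 + k^3
3) -12 * k + k^2 + k^3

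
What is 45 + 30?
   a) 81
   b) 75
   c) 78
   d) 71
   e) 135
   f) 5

45 + 30 = 75
b) 75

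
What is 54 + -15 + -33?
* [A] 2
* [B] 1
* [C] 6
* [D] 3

First: 54 + -15 = 39
Then: 39 + -33 = 6
C) 6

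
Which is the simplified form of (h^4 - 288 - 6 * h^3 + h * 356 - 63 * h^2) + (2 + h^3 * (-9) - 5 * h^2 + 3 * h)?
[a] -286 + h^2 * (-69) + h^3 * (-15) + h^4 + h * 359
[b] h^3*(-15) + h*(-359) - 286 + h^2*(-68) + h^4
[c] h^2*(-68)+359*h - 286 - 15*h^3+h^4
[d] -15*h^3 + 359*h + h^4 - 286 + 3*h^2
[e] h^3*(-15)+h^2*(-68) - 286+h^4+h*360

Adding the polynomials and combining like terms:
(h^4 - 288 - 6*h^3 + h*356 - 63*h^2) + (2 + h^3*(-9) - 5*h^2 + 3*h)
= h^2*(-68)+359*h - 286 - 15*h^3+h^4
c) h^2*(-68)+359*h - 286 - 15*h^3+h^4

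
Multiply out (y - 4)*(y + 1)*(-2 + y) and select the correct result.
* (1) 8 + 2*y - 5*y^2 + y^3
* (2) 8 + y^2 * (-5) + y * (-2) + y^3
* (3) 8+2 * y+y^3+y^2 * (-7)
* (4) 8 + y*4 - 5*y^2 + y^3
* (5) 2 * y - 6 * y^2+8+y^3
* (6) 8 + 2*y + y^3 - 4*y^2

Expanding (y - 4)*(y + 1)*(-2 + y):
= 8 + 2*y - 5*y^2 + y^3
1) 8 + 2*y - 5*y^2 + y^3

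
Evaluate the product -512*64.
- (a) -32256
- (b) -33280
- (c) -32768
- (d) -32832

-512 * 64 = -32768
c) -32768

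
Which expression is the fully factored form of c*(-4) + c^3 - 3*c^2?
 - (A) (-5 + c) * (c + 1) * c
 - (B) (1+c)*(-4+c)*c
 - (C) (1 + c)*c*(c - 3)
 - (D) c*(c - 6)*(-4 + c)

We need to factor c*(-4) + c^3 - 3*c^2.
The factored form is (1+c)*(-4+c)*c.
B) (1+c)*(-4+c)*c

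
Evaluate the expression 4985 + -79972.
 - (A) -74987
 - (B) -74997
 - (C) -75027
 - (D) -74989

4985 + -79972 = -74987
A) -74987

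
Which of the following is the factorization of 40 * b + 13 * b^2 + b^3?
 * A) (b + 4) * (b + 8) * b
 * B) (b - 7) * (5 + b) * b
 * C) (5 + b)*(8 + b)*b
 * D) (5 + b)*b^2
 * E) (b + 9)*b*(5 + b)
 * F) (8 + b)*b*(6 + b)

We need to factor 40 * b + 13 * b^2 + b^3.
The factored form is (5 + b)*(8 + b)*b.
C) (5 + b)*(8 + b)*b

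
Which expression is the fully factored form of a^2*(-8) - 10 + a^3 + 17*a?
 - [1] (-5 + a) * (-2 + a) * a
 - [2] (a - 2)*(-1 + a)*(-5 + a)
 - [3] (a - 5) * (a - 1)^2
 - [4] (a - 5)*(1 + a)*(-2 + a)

We need to factor a^2*(-8) - 10 + a^3 + 17*a.
The factored form is (a - 2)*(-1 + a)*(-5 + a).
2) (a - 2)*(-1 + a)*(-5 + a)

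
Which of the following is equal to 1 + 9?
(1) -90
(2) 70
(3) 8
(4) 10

1 + 9 = 10
4) 10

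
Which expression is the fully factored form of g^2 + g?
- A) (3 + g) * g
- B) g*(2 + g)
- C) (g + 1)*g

We need to factor g^2 + g.
The factored form is (g + 1)*g.
C) (g + 1)*g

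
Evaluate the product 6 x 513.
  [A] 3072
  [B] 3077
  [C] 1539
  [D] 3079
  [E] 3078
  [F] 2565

6 * 513 = 3078
E) 3078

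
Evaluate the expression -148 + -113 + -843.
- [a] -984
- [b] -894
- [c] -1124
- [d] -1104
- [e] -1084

First: -148 + -113 = -261
Then: -261 + -843 = -1104
d) -1104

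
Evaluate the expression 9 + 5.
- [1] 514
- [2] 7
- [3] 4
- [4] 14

9 + 5 = 14
4) 14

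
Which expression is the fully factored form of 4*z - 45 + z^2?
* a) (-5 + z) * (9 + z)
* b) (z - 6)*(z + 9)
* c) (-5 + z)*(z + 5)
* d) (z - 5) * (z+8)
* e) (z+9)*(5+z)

We need to factor 4*z - 45 + z^2.
The factored form is (-5 + z) * (9 + z).
a) (-5 + z) * (9 + z)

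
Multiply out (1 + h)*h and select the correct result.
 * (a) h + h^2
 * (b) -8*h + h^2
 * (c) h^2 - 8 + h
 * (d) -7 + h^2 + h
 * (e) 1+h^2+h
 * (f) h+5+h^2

Expanding (1 + h)*h:
= h + h^2
a) h + h^2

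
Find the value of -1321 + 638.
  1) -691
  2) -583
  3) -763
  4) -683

-1321 + 638 = -683
4) -683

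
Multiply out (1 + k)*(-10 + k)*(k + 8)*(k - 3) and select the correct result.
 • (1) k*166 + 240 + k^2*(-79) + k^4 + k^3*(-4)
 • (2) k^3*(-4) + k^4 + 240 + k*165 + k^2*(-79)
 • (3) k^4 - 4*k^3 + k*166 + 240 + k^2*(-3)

Expanding (1 + k)*(-10 + k)*(k + 8)*(k - 3):
= k*166 + 240 + k^2*(-79) + k^4 + k^3*(-4)
1) k*166 + 240 + k^2*(-79) + k^4 + k^3*(-4)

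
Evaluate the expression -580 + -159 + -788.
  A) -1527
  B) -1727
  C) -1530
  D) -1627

First: -580 + -159 = -739
Then: -739 + -788 = -1527
A) -1527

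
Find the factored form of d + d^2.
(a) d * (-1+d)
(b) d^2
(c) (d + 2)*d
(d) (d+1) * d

We need to factor d + d^2.
The factored form is (d+1) * d.
d) (d+1) * d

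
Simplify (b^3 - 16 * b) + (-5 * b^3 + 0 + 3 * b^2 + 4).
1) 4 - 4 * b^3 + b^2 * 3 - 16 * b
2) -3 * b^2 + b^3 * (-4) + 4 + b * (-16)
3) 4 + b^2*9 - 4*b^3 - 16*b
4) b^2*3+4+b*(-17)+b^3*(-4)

Adding the polynomials and combining like terms:
(b^3 - 16*b) + (-5*b^3 + 0 + 3*b^2 + 4)
= 4 - 4 * b^3 + b^2 * 3 - 16 * b
1) 4 - 4 * b^3 + b^2 * 3 - 16 * b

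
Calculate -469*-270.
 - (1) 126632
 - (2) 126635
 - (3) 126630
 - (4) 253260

-469 * -270 = 126630
3) 126630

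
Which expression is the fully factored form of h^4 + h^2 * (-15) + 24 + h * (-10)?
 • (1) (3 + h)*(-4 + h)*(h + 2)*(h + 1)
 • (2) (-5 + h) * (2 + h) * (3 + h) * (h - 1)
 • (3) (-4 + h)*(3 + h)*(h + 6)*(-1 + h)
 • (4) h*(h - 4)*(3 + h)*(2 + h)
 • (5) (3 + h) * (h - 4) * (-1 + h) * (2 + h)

We need to factor h^4 + h^2 * (-15) + 24 + h * (-10).
The factored form is (3 + h) * (h - 4) * (-1 + h) * (2 + h).
5) (3 + h) * (h - 4) * (-1 + h) * (2 + h)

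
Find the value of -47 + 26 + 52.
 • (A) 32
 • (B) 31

First: -47 + 26 = -21
Then: -21 + 52 = 31
B) 31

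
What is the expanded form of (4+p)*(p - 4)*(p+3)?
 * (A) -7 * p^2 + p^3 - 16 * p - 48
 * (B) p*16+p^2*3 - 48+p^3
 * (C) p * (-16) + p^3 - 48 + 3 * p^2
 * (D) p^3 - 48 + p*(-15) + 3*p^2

Expanding (4+p)*(p - 4)*(p+3):
= p * (-16) + p^3 - 48 + 3 * p^2
C) p * (-16) + p^3 - 48 + 3 * p^2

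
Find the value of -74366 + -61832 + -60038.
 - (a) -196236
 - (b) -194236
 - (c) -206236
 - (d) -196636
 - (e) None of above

First: -74366 + -61832 = -136198
Then: -136198 + -60038 = -196236
a) -196236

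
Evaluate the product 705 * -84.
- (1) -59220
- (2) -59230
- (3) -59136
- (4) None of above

705 * -84 = -59220
1) -59220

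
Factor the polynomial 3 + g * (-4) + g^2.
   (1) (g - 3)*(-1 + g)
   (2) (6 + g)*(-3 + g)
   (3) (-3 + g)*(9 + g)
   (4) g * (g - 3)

We need to factor 3 + g * (-4) + g^2.
The factored form is (g - 3)*(-1 + g).
1) (g - 3)*(-1 + g)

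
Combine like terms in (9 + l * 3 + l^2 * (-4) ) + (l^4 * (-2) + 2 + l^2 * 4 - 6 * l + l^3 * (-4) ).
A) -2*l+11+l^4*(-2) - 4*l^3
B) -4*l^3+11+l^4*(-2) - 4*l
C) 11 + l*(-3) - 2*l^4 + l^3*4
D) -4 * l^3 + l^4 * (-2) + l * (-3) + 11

Adding the polynomials and combining like terms:
(9 + l*3 + l^2*(-4)) + (l^4*(-2) + 2 + l^2*4 - 6*l + l^3*(-4))
= -4 * l^3 + l^4 * (-2) + l * (-3) + 11
D) -4 * l^3 + l^4 * (-2) + l * (-3) + 11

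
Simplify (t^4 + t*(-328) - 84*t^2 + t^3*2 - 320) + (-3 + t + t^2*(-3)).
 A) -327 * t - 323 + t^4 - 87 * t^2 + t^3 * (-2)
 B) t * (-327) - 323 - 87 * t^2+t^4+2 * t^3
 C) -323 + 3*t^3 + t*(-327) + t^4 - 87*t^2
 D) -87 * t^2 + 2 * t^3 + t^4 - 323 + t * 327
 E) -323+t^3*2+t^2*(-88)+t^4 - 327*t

Adding the polynomials and combining like terms:
(t^4 + t*(-328) - 84*t^2 + t^3*2 - 320) + (-3 + t + t^2*(-3))
= t * (-327) - 323 - 87 * t^2+t^4+2 * t^3
B) t * (-327) - 323 - 87 * t^2+t^4+2 * t^3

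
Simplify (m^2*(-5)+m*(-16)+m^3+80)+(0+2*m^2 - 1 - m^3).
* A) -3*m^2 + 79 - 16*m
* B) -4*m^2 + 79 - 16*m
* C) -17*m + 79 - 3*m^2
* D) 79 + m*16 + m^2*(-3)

Adding the polynomials and combining like terms:
(m^2*(-5) + m*(-16) + m^3 + 80) + (0 + 2*m^2 - 1 - m^3)
= -3*m^2 + 79 - 16*m
A) -3*m^2 + 79 - 16*m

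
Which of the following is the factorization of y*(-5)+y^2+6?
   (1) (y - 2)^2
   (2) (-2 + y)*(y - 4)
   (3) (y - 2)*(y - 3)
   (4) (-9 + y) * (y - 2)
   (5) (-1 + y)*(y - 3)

We need to factor y*(-5)+y^2+6.
The factored form is (y - 2)*(y - 3).
3) (y - 2)*(y - 3)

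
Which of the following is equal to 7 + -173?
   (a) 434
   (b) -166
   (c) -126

7 + -173 = -166
b) -166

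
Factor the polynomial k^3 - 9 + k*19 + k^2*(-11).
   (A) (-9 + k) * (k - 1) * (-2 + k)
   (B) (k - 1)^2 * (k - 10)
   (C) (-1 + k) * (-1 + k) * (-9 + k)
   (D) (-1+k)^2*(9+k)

We need to factor k^3 - 9 + k*19 + k^2*(-11).
The factored form is (-1 + k) * (-1 + k) * (-9 + k).
C) (-1 + k) * (-1 + k) * (-9 + k)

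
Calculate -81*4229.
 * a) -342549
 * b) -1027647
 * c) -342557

-81 * 4229 = -342549
a) -342549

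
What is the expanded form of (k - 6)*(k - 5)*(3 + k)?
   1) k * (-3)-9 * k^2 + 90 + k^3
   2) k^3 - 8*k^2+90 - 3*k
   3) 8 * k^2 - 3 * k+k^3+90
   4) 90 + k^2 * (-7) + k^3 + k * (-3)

Expanding (k - 6)*(k - 5)*(3 + k):
= k^3 - 8*k^2+90 - 3*k
2) k^3 - 8*k^2+90 - 3*k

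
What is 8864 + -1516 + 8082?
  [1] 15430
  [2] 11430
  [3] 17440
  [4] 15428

First: 8864 + -1516 = 7348
Then: 7348 + 8082 = 15430
1) 15430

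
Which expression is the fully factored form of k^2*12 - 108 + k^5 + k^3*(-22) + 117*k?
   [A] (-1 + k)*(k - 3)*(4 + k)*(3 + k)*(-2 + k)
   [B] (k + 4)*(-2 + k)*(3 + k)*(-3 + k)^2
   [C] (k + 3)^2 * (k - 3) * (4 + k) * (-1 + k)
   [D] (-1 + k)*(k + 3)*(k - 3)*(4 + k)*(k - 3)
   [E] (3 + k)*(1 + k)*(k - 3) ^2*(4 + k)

We need to factor k^2*12 - 108 + k^5 + k^3*(-22) + 117*k.
The factored form is (-1 + k)*(k + 3)*(k - 3)*(4 + k)*(k - 3).
D) (-1 + k)*(k + 3)*(k - 3)*(4 + k)*(k - 3)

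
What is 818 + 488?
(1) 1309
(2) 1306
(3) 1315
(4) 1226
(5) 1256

818 + 488 = 1306
2) 1306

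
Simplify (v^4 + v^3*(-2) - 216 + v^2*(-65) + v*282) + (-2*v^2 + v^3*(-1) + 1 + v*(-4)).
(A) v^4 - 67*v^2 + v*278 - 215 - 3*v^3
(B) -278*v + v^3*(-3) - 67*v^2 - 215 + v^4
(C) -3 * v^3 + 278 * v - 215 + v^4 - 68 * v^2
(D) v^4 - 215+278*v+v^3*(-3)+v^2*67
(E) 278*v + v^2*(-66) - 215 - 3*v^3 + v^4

Adding the polynomials and combining like terms:
(v^4 + v^3*(-2) - 216 + v^2*(-65) + v*282) + (-2*v^2 + v^3*(-1) + 1 + v*(-4))
= v^4 - 67*v^2 + v*278 - 215 - 3*v^3
A) v^4 - 67*v^2 + v*278 - 215 - 3*v^3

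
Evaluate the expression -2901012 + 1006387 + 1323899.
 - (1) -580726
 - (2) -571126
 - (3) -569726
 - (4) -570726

First: -2901012 + 1006387 = -1894625
Then: -1894625 + 1323899 = -570726
4) -570726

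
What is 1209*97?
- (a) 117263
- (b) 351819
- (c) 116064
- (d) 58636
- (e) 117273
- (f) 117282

1209 * 97 = 117273
e) 117273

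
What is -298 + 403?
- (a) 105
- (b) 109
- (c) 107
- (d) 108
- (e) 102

-298 + 403 = 105
a) 105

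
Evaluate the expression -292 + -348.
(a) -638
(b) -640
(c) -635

-292 + -348 = -640
b) -640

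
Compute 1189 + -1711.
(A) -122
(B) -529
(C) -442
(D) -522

1189 + -1711 = -522
D) -522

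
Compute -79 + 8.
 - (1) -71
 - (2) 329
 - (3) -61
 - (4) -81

-79 + 8 = -71
1) -71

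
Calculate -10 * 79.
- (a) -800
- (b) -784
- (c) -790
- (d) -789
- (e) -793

-10 * 79 = -790
c) -790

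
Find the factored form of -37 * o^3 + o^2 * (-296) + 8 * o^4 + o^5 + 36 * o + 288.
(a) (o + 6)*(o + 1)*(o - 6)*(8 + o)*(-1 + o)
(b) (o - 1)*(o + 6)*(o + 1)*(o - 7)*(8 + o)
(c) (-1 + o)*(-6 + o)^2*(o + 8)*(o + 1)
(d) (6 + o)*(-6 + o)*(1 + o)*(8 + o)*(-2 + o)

We need to factor -37 * o^3 + o^2 * (-296) + 8 * o^4 + o^5 + 36 * o + 288.
The factored form is (o + 6)*(o + 1)*(o - 6)*(8 + o)*(-1 + o).
a) (o + 6)*(o + 1)*(o - 6)*(8 + o)*(-1 + o)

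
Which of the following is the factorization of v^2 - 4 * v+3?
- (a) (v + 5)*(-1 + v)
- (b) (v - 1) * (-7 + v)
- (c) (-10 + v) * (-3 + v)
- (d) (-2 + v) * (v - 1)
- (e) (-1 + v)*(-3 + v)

We need to factor v^2 - 4 * v+3.
The factored form is (-1 + v)*(-3 + v).
e) (-1 + v)*(-3 + v)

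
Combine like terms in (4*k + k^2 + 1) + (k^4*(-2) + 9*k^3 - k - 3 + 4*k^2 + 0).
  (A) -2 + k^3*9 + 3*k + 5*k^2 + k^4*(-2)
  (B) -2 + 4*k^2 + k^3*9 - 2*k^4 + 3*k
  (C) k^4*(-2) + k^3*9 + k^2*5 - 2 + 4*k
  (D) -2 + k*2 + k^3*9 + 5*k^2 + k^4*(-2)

Adding the polynomials and combining like terms:
(4*k + k^2 + 1) + (k^4*(-2) + 9*k^3 - k - 3 + 4*k^2 + 0)
= -2 + k^3*9 + 3*k + 5*k^2 + k^4*(-2)
A) -2 + k^3*9 + 3*k + 5*k^2 + k^4*(-2)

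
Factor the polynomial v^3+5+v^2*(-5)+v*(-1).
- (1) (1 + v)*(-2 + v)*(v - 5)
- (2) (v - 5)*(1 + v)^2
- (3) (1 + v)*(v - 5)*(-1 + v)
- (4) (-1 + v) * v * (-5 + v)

We need to factor v^3+5+v^2*(-5)+v*(-1).
The factored form is (1 + v)*(v - 5)*(-1 + v).
3) (1 + v)*(v - 5)*(-1 + v)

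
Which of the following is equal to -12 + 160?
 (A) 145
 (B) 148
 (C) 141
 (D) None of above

-12 + 160 = 148
B) 148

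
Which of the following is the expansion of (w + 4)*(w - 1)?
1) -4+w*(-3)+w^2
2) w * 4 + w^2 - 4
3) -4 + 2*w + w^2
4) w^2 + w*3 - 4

Expanding (w + 4)*(w - 1):
= w^2 + w*3 - 4
4) w^2 + w*3 - 4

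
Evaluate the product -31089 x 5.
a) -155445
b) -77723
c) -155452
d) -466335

-31089 * 5 = -155445
a) -155445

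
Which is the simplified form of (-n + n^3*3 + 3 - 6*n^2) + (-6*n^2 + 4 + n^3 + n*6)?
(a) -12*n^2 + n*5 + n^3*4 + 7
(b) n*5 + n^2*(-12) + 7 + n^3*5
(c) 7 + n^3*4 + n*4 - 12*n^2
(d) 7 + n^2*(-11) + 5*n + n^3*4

Adding the polynomials and combining like terms:
(-n + n^3*3 + 3 - 6*n^2) + (-6*n^2 + 4 + n^3 + n*6)
= -12*n^2 + n*5 + n^3*4 + 7
a) -12*n^2 + n*5 + n^3*4 + 7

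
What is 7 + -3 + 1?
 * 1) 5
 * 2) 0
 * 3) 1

First: 7 + -3 = 4
Then: 4 + 1 = 5
1) 5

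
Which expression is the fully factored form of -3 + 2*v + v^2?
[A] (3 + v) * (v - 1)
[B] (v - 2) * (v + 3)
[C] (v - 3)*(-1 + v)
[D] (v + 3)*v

We need to factor -3 + 2*v + v^2.
The factored form is (3 + v) * (v - 1).
A) (3 + v) * (v - 1)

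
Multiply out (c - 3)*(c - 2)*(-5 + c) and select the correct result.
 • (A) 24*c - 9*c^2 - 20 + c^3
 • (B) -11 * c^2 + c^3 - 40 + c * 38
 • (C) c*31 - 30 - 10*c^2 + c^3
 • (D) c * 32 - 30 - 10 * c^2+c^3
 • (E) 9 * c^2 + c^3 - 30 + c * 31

Expanding (c - 3)*(c - 2)*(-5 + c):
= c*31 - 30 - 10*c^2 + c^3
C) c*31 - 30 - 10*c^2 + c^3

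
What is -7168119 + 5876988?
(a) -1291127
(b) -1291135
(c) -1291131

-7168119 + 5876988 = -1291131
c) -1291131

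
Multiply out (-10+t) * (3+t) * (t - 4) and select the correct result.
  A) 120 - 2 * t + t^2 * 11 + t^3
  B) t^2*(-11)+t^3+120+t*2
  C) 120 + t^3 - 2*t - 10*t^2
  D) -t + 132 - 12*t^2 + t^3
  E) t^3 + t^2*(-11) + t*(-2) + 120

Expanding (-10+t) * (3+t) * (t - 4):
= t^3 + t^2*(-11) + t*(-2) + 120
E) t^3 + t^2*(-11) + t*(-2) + 120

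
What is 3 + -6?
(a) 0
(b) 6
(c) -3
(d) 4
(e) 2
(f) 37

3 + -6 = -3
c) -3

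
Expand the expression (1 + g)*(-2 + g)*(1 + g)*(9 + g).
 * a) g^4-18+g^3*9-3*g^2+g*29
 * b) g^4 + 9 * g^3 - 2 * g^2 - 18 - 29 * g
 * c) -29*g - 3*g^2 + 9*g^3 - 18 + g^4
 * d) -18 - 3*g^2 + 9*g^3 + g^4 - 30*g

Expanding (1 + g)*(-2 + g)*(1 + g)*(9 + g):
= -29*g - 3*g^2 + 9*g^3 - 18 + g^4
c) -29*g - 3*g^2 + 9*g^3 - 18 + g^4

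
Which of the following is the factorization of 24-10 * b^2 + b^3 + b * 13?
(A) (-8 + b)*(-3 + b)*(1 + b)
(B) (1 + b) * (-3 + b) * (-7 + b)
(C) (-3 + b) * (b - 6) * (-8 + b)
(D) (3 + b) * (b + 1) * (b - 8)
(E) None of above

We need to factor 24-10 * b^2 + b^3 + b * 13.
The factored form is (-8 + b)*(-3 + b)*(1 + b).
A) (-8 + b)*(-3 + b)*(1 + b)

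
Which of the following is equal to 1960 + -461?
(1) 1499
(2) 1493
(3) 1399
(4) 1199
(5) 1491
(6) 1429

1960 + -461 = 1499
1) 1499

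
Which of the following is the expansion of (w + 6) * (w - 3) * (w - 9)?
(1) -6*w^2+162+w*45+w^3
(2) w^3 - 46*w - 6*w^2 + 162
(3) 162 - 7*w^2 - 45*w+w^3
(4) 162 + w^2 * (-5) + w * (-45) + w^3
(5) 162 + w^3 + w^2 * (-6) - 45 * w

Expanding (w + 6) * (w - 3) * (w - 9):
= 162 + w^3 + w^2 * (-6) - 45 * w
5) 162 + w^3 + w^2 * (-6) - 45 * w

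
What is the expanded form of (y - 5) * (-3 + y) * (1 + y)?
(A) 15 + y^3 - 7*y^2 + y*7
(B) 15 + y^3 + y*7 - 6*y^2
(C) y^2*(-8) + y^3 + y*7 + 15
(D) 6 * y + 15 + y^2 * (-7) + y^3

Expanding (y - 5) * (-3 + y) * (1 + y):
= 15 + y^3 - 7*y^2 + y*7
A) 15 + y^3 - 7*y^2 + y*7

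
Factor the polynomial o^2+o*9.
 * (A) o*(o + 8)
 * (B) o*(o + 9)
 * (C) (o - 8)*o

We need to factor o^2+o*9.
The factored form is o*(o + 9).
B) o*(o + 9)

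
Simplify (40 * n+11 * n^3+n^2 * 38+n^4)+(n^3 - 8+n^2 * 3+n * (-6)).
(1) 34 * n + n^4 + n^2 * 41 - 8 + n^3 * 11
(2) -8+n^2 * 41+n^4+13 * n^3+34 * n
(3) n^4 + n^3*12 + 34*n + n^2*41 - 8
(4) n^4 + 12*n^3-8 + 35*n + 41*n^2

Adding the polynomials and combining like terms:
(40*n + 11*n^3 + n^2*38 + n^4) + (n^3 - 8 + n^2*3 + n*(-6))
= n^4 + n^3*12 + 34*n + n^2*41 - 8
3) n^4 + n^3*12 + 34*n + n^2*41 - 8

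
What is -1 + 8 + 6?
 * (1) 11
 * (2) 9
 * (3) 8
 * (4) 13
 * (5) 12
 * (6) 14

First: -1 + 8 = 7
Then: 7 + 6 = 13
4) 13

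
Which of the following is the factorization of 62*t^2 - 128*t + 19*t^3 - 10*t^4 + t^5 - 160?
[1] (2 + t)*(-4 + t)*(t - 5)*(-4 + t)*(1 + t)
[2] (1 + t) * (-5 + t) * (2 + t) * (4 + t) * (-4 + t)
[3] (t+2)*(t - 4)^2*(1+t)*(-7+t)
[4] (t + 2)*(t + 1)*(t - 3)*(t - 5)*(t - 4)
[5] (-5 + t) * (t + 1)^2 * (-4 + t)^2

We need to factor 62*t^2 - 128*t + 19*t^3 - 10*t^4 + t^5 - 160.
The factored form is (2 + t)*(-4 + t)*(t - 5)*(-4 + t)*(1 + t).
1) (2 + t)*(-4 + t)*(t - 5)*(-4 + t)*(1 + t)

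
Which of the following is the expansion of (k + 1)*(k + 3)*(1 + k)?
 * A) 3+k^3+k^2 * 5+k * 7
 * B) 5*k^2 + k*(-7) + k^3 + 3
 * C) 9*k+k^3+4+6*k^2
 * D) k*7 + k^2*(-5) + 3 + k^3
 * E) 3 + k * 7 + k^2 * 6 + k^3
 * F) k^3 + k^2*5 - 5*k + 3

Expanding (k + 1)*(k + 3)*(1 + k):
= 3+k^3+k^2 * 5+k * 7
A) 3+k^3+k^2 * 5+k * 7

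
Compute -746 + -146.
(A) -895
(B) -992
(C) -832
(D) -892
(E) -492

-746 + -146 = -892
D) -892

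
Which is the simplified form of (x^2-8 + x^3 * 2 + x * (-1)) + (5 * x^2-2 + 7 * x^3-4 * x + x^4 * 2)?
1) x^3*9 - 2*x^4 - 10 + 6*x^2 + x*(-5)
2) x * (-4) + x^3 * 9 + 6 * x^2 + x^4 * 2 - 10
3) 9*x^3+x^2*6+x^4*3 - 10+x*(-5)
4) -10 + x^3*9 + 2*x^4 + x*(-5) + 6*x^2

Adding the polynomials and combining like terms:
(x^2 - 8 + x^3*2 + x*(-1)) + (5*x^2 - 2 + 7*x^3 - 4*x + x^4*2)
= -10 + x^3*9 + 2*x^4 + x*(-5) + 6*x^2
4) -10 + x^3*9 + 2*x^4 + x*(-5) + 6*x^2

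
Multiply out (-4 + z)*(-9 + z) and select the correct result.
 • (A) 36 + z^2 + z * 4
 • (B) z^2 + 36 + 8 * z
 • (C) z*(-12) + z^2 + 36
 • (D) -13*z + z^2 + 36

Expanding (-4 + z)*(-9 + z):
= -13*z + z^2 + 36
D) -13*z + z^2 + 36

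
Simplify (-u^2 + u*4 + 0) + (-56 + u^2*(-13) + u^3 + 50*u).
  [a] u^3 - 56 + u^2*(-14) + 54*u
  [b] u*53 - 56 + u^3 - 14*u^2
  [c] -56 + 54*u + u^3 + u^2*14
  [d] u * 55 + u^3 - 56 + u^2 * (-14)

Adding the polynomials and combining like terms:
(-u^2 + u*4 + 0) + (-56 + u^2*(-13) + u^3 + 50*u)
= u^3 - 56 + u^2*(-14) + 54*u
a) u^3 - 56 + u^2*(-14) + 54*u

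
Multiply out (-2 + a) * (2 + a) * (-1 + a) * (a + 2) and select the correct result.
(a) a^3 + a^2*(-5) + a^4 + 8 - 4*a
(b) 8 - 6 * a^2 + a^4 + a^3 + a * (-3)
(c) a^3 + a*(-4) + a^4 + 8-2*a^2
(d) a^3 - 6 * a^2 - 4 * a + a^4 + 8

Expanding (-2 + a) * (2 + a) * (-1 + a) * (a + 2):
= a^3 - 6 * a^2 - 4 * a + a^4 + 8
d) a^3 - 6 * a^2 - 4 * a + a^4 + 8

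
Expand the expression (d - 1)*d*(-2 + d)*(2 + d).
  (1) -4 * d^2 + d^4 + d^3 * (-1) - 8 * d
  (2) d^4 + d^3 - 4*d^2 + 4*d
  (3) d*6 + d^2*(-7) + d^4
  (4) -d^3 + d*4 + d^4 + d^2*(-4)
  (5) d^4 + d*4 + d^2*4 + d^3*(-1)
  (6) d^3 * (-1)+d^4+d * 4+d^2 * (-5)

Expanding (d - 1)*d*(-2 + d)*(2 + d):
= -d^3 + d*4 + d^4 + d^2*(-4)
4) -d^3 + d*4 + d^4 + d^2*(-4)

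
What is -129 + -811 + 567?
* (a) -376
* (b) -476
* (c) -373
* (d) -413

First: -129 + -811 = -940
Then: -940 + 567 = -373
c) -373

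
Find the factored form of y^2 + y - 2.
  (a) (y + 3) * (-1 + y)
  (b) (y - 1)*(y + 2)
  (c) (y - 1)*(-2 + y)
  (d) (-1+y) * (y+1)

We need to factor y^2 + y - 2.
The factored form is (y - 1)*(y + 2).
b) (y - 1)*(y + 2)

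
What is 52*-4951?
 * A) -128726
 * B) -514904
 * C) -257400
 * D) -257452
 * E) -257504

52 * -4951 = -257452
D) -257452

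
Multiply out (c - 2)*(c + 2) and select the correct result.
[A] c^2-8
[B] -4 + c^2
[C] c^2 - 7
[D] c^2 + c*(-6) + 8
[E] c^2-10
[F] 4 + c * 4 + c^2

Expanding (c - 2)*(c + 2):
= -4 + c^2
B) -4 + c^2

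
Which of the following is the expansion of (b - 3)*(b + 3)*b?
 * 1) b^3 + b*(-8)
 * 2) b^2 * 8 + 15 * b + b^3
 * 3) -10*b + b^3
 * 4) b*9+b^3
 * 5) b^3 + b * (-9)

Expanding (b - 3)*(b + 3)*b:
= b^3 + b * (-9)
5) b^3 + b * (-9)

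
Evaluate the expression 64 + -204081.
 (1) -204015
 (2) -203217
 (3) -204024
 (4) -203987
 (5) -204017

64 + -204081 = -204017
5) -204017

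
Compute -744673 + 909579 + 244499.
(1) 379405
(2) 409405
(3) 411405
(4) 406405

First: -744673 + 909579 = 164906
Then: 164906 + 244499 = 409405
2) 409405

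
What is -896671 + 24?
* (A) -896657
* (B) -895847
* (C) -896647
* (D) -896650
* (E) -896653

-896671 + 24 = -896647
C) -896647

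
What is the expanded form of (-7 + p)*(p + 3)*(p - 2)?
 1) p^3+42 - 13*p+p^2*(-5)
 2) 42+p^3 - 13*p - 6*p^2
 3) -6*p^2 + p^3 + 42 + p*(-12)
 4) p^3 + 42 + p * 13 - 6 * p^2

Expanding (-7 + p)*(p + 3)*(p - 2):
= 42+p^3 - 13*p - 6*p^2
2) 42+p^3 - 13*p - 6*p^2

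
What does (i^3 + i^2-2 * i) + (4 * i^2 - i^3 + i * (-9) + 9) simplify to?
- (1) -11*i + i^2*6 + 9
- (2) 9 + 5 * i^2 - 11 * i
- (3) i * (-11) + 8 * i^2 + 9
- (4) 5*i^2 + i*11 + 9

Adding the polynomials and combining like terms:
(i^3 + i^2 - 2*i) + (4*i^2 - i^3 + i*(-9) + 9)
= 9 + 5 * i^2 - 11 * i
2) 9 + 5 * i^2 - 11 * i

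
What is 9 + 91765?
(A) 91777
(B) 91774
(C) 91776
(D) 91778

9 + 91765 = 91774
B) 91774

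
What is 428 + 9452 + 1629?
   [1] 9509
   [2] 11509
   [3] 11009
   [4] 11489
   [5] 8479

First: 428 + 9452 = 9880
Then: 9880 + 1629 = 11509
2) 11509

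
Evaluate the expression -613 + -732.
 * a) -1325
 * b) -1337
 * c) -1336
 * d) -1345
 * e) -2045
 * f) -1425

-613 + -732 = -1345
d) -1345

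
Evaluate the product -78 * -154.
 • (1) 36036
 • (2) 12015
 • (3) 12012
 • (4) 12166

-78 * -154 = 12012
3) 12012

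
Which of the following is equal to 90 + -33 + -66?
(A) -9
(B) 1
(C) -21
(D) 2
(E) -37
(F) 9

First: 90 + -33 = 57
Then: 57 + -66 = -9
A) -9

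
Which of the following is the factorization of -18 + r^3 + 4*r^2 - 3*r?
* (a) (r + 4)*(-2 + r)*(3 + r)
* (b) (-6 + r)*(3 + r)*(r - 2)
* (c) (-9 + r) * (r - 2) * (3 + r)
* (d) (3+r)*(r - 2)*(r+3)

We need to factor -18 + r^3 + 4*r^2 - 3*r.
The factored form is (3+r)*(r - 2)*(r+3).
d) (3+r)*(r - 2)*(r+3)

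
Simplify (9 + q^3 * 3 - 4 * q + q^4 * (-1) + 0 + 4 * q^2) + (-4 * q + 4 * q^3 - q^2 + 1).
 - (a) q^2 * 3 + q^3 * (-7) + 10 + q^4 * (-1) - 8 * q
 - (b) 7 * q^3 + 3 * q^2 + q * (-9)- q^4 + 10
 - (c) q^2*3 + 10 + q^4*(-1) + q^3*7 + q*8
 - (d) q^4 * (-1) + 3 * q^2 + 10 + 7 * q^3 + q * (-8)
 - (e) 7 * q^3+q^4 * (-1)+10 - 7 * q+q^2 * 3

Adding the polynomials and combining like terms:
(9 + q^3*3 - 4*q + q^4*(-1) + 0 + 4*q^2) + (-4*q + 4*q^3 - q^2 + 1)
= q^4 * (-1) + 3 * q^2 + 10 + 7 * q^3 + q * (-8)
d) q^4 * (-1) + 3 * q^2 + 10 + 7 * q^3 + q * (-8)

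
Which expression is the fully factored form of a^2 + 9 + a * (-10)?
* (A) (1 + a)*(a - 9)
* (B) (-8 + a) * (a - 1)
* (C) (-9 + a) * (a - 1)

We need to factor a^2 + 9 + a * (-10).
The factored form is (-9 + a) * (a - 1).
C) (-9 + a) * (a - 1)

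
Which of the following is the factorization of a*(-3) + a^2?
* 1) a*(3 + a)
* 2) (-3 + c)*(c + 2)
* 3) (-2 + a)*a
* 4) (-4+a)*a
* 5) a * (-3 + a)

We need to factor a*(-3) + a^2.
The factored form is a * (-3 + a).
5) a * (-3 + a)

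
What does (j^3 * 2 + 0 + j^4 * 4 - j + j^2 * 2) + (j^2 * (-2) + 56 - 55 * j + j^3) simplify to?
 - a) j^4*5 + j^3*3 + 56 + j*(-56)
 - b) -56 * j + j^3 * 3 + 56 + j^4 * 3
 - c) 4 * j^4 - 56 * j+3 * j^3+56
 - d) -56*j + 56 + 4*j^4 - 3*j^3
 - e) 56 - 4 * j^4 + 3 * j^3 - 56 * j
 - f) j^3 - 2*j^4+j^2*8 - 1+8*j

Adding the polynomials and combining like terms:
(j^3*2 + 0 + j^4*4 - j + j^2*2) + (j^2*(-2) + 56 - 55*j + j^3)
= 4 * j^4 - 56 * j+3 * j^3+56
c) 4 * j^4 - 56 * j+3 * j^3+56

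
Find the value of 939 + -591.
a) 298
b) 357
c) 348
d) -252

939 + -591 = 348
c) 348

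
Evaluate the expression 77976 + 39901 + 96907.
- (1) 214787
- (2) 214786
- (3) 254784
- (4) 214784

First: 77976 + 39901 = 117877
Then: 117877 + 96907 = 214784
4) 214784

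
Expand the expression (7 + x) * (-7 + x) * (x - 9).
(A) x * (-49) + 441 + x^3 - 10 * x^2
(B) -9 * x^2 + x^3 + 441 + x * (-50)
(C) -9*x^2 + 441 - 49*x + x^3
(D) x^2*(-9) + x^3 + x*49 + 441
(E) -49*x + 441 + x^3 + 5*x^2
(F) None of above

Expanding (7 + x) * (-7 + x) * (x - 9):
= -9*x^2 + 441 - 49*x + x^3
C) -9*x^2 + 441 - 49*x + x^3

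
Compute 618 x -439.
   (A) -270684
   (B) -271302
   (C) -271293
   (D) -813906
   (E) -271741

618 * -439 = -271302
B) -271302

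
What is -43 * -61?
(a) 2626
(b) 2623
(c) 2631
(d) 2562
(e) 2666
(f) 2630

-43 * -61 = 2623
b) 2623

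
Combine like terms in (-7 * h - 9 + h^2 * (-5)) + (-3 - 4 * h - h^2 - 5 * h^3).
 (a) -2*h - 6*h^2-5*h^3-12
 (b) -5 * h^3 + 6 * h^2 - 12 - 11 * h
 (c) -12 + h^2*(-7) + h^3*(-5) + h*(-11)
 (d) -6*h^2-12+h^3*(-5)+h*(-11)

Adding the polynomials and combining like terms:
(-7*h - 9 + h^2*(-5)) + (-3 - 4*h - h^2 - 5*h^3)
= -6*h^2-12+h^3*(-5)+h*(-11)
d) -6*h^2-12+h^3*(-5)+h*(-11)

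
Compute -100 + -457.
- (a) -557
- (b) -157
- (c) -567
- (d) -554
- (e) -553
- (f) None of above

-100 + -457 = -557
a) -557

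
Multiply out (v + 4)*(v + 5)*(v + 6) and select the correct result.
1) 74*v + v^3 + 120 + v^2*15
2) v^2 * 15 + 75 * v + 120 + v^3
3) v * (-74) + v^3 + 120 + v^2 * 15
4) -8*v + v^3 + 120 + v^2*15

Expanding (v + 4)*(v + 5)*(v + 6):
= 74*v + v^3 + 120 + v^2*15
1) 74*v + v^3 + 120 + v^2*15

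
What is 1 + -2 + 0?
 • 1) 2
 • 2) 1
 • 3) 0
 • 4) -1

First: 1 + -2 = -1
Then: -1 + 0 = -1
4) -1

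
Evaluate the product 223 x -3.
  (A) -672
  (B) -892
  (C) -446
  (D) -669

223 * -3 = -669
D) -669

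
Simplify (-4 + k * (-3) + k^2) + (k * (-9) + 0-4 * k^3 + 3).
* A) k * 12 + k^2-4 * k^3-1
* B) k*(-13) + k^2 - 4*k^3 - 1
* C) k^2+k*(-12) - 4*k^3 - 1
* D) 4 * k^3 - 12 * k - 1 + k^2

Adding the polynomials and combining like terms:
(-4 + k*(-3) + k^2) + (k*(-9) + 0 - 4*k^3 + 3)
= k^2+k*(-12) - 4*k^3 - 1
C) k^2+k*(-12) - 4*k^3 - 1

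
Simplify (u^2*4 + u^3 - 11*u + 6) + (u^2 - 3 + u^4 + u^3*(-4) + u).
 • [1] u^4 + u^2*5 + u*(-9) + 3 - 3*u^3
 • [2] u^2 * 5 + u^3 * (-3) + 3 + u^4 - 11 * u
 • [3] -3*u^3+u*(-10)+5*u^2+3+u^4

Adding the polynomials and combining like terms:
(u^2*4 + u^3 - 11*u + 6) + (u^2 - 3 + u^4 + u^3*(-4) + u)
= -3*u^3+u*(-10)+5*u^2+3+u^4
3) -3*u^3+u*(-10)+5*u^2+3+u^4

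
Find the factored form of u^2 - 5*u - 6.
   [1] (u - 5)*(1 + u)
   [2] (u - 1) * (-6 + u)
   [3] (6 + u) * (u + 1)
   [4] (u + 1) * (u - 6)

We need to factor u^2 - 5*u - 6.
The factored form is (u + 1) * (u - 6).
4) (u + 1) * (u - 6)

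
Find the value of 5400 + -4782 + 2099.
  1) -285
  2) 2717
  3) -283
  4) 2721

First: 5400 + -4782 = 618
Then: 618 + 2099 = 2717
2) 2717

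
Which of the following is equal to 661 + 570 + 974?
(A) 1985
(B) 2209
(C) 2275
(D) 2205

First: 661 + 570 = 1231
Then: 1231 + 974 = 2205
D) 2205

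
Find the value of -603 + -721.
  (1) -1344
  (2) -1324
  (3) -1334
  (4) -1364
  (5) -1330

-603 + -721 = -1324
2) -1324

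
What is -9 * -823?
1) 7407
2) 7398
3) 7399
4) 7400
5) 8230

-9 * -823 = 7407
1) 7407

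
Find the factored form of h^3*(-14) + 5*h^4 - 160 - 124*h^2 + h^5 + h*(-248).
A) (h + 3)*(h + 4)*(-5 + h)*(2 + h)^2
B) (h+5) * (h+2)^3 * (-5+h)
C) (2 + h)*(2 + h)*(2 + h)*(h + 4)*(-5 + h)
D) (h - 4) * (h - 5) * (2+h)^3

We need to factor h^3*(-14) + 5*h^4 - 160 - 124*h^2 + h^5 + h*(-248).
The factored form is (2 + h)*(2 + h)*(2 + h)*(h + 4)*(-5 + h).
C) (2 + h)*(2 + h)*(2 + h)*(h + 4)*(-5 + h)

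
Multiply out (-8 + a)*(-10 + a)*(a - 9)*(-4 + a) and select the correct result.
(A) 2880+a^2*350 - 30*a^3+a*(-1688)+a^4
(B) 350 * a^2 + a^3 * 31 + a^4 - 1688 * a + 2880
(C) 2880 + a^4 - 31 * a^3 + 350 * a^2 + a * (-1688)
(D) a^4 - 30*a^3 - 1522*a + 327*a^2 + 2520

Expanding (-8 + a)*(-10 + a)*(a - 9)*(-4 + a):
= 2880 + a^4 - 31 * a^3 + 350 * a^2 + a * (-1688)
C) 2880 + a^4 - 31 * a^3 + 350 * a^2 + a * (-1688)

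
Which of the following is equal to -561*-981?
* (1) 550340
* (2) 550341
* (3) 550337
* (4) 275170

-561 * -981 = 550341
2) 550341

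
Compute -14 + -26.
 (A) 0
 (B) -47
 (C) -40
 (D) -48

-14 + -26 = -40
C) -40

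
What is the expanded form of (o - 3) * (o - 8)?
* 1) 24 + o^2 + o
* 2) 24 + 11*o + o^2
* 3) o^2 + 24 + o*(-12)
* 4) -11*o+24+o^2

Expanding (o - 3) * (o - 8):
= -11*o+24+o^2
4) -11*o+24+o^2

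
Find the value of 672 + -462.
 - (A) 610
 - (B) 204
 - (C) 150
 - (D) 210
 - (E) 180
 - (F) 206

672 + -462 = 210
D) 210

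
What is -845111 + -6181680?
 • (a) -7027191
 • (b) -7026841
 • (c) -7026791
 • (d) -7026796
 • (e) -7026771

-845111 + -6181680 = -7026791
c) -7026791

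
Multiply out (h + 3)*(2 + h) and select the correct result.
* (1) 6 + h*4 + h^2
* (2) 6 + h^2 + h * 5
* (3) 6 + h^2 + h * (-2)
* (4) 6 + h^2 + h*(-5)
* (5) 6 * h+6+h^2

Expanding (h + 3)*(2 + h):
= 6 + h^2 + h * 5
2) 6 + h^2 + h * 5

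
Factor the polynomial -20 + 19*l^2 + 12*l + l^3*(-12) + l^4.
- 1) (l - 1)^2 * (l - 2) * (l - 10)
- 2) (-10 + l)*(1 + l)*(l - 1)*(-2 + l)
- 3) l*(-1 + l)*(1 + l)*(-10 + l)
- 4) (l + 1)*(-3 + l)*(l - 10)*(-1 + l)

We need to factor -20 + 19*l^2 + 12*l + l^3*(-12) + l^4.
The factored form is (-10 + l)*(1 + l)*(l - 1)*(-2 + l).
2) (-10 + l)*(1 + l)*(l - 1)*(-2 + l)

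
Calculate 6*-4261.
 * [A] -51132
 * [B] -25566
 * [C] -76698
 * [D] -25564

6 * -4261 = -25566
B) -25566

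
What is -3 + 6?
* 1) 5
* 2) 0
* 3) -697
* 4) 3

-3 + 6 = 3
4) 3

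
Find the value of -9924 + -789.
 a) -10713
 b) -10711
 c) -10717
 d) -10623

-9924 + -789 = -10713
a) -10713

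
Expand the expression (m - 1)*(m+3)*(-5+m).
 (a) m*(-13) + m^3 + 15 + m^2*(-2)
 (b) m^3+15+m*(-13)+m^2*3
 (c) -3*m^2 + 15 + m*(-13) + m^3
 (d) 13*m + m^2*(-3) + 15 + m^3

Expanding (m - 1)*(m+3)*(-5+m):
= -3*m^2 + 15 + m*(-13) + m^3
c) -3*m^2 + 15 + m*(-13) + m^3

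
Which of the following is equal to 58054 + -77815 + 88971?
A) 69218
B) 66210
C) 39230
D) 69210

First: 58054 + -77815 = -19761
Then: -19761 + 88971 = 69210
D) 69210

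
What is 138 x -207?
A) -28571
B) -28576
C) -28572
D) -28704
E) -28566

138 * -207 = -28566
E) -28566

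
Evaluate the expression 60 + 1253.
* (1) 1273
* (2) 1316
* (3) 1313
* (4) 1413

60 + 1253 = 1313
3) 1313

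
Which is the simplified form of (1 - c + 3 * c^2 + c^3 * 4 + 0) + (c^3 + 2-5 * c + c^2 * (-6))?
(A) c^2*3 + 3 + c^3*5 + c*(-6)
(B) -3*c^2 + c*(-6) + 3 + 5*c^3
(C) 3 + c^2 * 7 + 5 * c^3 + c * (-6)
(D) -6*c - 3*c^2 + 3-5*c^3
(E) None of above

Adding the polynomials and combining like terms:
(1 - c + 3*c^2 + c^3*4 + 0) + (c^3 + 2 - 5*c + c^2*(-6))
= -3*c^2 + c*(-6) + 3 + 5*c^3
B) -3*c^2 + c*(-6) + 3 + 5*c^3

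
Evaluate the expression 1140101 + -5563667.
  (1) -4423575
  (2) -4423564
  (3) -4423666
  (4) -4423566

1140101 + -5563667 = -4423566
4) -4423566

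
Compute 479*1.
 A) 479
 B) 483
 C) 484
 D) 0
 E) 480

479 * 1 = 479
A) 479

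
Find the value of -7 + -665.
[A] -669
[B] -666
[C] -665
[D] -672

-7 + -665 = -672
D) -672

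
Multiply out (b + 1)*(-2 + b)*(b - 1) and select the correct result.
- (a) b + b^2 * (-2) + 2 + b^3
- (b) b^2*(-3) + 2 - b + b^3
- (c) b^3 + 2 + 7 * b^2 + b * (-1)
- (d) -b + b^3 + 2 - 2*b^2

Expanding (b + 1)*(-2 + b)*(b - 1):
= -b + b^3 + 2 - 2*b^2
d) -b + b^3 + 2 - 2*b^2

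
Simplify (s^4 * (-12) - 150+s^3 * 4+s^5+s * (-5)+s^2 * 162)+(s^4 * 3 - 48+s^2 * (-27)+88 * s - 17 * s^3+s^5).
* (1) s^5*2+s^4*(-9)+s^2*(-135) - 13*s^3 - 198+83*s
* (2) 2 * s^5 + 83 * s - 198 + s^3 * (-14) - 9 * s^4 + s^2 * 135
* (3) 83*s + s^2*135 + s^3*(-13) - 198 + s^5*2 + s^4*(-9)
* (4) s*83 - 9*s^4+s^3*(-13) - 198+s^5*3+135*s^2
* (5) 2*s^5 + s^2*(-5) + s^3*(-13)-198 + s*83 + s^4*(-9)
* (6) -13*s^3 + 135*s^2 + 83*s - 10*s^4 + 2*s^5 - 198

Adding the polynomials and combining like terms:
(s^4*(-12) - 150 + s^3*4 + s^5 + s*(-5) + s^2*162) + (s^4*3 - 48 + s^2*(-27) + 88*s - 17*s^3 + s^5)
= 83*s + s^2*135 + s^3*(-13) - 198 + s^5*2 + s^4*(-9)
3) 83*s + s^2*135 + s^3*(-13) - 198 + s^5*2 + s^4*(-9)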